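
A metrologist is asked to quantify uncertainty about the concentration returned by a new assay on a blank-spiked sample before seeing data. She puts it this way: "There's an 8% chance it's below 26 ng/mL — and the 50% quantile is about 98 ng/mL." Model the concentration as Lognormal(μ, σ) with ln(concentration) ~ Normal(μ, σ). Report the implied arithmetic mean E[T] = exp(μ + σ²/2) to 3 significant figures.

E[T] ≈ 153 ng/mL

If T ~ Lognormal(μ,σ) then ln T ~ Normal(μ,σ), so the p-quantile of ln T is μ + z_p·σ.
ln(26) = 3.258 and ln(98) = 4.585; z_{0.08} = -1.405, z_{0.5} = 0.
σ = (4.585 − 3.258)/(0 − (-1.405)) = 0.944.
μ = 3.258 − (-1.405)·0.944 = 4.585.
E[T] = exp(μ + σ²/2) = exp(4.585 + 0.4459) = 153 ng/mL.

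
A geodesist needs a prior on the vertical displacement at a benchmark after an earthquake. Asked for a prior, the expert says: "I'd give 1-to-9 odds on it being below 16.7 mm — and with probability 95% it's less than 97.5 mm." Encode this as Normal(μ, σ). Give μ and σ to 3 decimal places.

The p-quantile of Normal(μ,σ) is μ + z_p·σ, with z_{0.1} = -1.282 and z_{0.95} = 1.645.
Eliminate σ: μ = (z₂·x₁ − z₁·x₂)/(z₂ − z₁) = (1.645·16.7 − (-1.282)·97.5)/2.926 = 52.084.
Then σ = (x₂ − x₁)/(z₂ − z₁) = (97.5 − 16.7)/2.926 = 27.611.

μ = 52.084, σ = 27.611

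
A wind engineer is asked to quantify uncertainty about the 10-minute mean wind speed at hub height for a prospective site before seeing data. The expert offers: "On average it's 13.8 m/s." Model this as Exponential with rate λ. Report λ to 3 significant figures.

λ ≈ 0.0725

Exponential mean = 1/λ, so λ = 1/13.8 = 0.0725.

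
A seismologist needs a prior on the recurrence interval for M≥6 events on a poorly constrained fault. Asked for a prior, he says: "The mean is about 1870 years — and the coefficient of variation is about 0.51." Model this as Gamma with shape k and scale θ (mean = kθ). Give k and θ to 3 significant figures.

k ≈ 3.84, θ ≈ 486

For Gamma(k, scale θ): mean = kθ, variance = kθ², so CV = 1/√k.
CV = 0.51, hence k = 1/CV² = 3.84.
Then θ = mean/k = 1870/3.84 = 486.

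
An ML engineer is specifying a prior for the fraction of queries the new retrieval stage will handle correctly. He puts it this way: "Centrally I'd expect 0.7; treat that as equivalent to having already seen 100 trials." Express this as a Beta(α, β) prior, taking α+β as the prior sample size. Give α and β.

Under the effective-sample-size interpretation, Beta(α, β) has prior mean α/(α+β) and prior sample size α+β.
So α+β = 100 and α/(α+β) = 0.7, giving α = 0.7·100 = 70 and β = 100 − 70 = 30.

α = 70, β = 30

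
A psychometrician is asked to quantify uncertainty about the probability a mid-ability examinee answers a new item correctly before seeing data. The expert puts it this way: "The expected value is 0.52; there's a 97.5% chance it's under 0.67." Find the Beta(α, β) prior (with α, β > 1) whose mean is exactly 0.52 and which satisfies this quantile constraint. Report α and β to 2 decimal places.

α ≈ 21.13, β ≈ 19.50

With mean 0.52 fixed, write α = 0.52s, β = 0.48s where s = α+β.
Need P(θ < 0.67) = 0.975 under Beta(0.52s, 0.48s). Normal approximation: (q−m)/√(m(1−m)/s) ≈ z_{0.975} = 1.96, so s ≈ 0.52·0.48·(1.96)²/(0.67−0.52)² = 42.6.
At s = 42.6: P(θ<0.67) ≈ 0.978. Adjusting to match 0.975 gives s ≈ 40.63.
So α = 0.52·40.63 ≈ 21.13, β = 0.48·40.63 ≈ 19.50.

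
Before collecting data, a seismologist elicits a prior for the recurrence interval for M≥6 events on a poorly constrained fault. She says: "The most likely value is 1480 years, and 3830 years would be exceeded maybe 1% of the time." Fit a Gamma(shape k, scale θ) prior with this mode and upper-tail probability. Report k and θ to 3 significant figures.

k ≈ 6.15, θ ≈ 287

Gamma(k,θ) with k>1 has mode (k−1)θ, so θ = 1480/(k−1).
Need P(X < 3830) = 0.99 with θ tied to k this way. Start at k = 2, θ = 1480: P(X<3830) ≈ 0.730.
Too low — raise k to concentrate. Iterating converges to k ≈ 6.15.
Then θ = 1480/(6.15−1) ≈ 287.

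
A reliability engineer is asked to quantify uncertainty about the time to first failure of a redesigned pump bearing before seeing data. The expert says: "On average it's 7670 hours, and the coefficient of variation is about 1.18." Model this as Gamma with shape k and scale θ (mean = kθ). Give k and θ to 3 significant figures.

k ≈ 0.718, θ ≈ 10700

For Gamma(k, scale θ): mean = kθ, variance = kθ², so CV = 1/√k.
CV = 1.18, hence k = 1/CV² = 0.718.
Then θ = mean/k = 7670/0.718 = 10700.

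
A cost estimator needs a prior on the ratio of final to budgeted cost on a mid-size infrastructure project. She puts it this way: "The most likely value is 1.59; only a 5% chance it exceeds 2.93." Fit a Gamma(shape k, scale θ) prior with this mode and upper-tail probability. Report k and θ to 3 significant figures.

k ≈ 8.45, θ ≈ 0.213

Gamma(k,θ) with k>1 has mode (k−1)θ, so θ = 1.59/(k−1).
Need P(X < 2.93) = 0.95 with θ tied to k this way. Start at k = 2, θ = 1.59: P(X<2.93) ≈ 0.550.
Too low — raise k to concentrate. Iterating converges to k ≈ 8.45.
Then θ = 1.59/(8.45−1) ≈ 0.213.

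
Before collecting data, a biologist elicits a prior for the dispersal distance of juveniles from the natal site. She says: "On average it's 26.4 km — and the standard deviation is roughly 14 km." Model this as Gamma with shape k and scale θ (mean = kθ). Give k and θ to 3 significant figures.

For Gamma(k, scale θ): mean = kθ, variance = kθ², so CV = 1/√k.
CV = SD/mean = 14/26.4 = 0.5303, hence k = 1/CV² = 3.56.
Then θ = mean/k = 26.4/3.56 = 7.42.

k ≈ 3.56, θ ≈ 7.42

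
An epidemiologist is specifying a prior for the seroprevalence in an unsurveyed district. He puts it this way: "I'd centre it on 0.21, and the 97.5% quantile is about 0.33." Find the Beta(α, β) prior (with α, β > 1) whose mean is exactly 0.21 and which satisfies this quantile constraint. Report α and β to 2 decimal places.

With mean 0.21 fixed, write α = 0.21s, β = 0.79s where s = α+β.
Need P(θ < 0.33) = 0.975 under Beta(0.21s, 0.79s). Normal approximation: (q−m)/√(m(1−m)/s) ≈ z_{0.975} = 1.96, so s ≈ 0.21·0.79·(1.96)²/(0.33−0.21)² = 44.3.
At s = 44.3: P(θ<0.33) ≈ 0.966. Adjusting to match 0.975 gives s ≈ 51.49.
So α = 0.21·51.49 ≈ 10.81, β = 0.79·51.49 ≈ 40.68.

α ≈ 10.81, β ≈ 40.68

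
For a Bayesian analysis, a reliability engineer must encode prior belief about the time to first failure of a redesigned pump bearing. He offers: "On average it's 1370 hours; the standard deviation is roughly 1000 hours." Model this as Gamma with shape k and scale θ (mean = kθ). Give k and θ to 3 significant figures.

k ≈ 1.88, θ ≈ 730

For Gamma(k, scale θ): mean = kθ, variance = kθ², so CV = 1/√k.
CV = SD/mean = 1000/1370 = 0.7299, hence k = 1/CV² = 1.88.
Then θ = mean/k = 1370/1.88 = 730.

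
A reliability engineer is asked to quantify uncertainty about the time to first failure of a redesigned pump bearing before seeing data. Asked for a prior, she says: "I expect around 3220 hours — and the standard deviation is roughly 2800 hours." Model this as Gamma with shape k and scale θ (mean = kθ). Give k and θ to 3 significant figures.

k ≈ 1.32, θ ≈ 2430

For Gamma(k, scale θ): mean = kθ, variance = kθ², so CV = 1/√k.
CV = SD/mean = 2800/3220 = 0.8696, hence k = 1/CV² = 1.32.
Then θ = mean/k = 3220/1.32 = 2430.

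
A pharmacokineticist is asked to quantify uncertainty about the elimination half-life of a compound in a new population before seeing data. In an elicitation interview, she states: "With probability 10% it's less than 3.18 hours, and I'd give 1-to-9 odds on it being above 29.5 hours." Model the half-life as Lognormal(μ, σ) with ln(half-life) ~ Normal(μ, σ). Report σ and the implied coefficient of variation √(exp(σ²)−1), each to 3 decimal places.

If T ~ Lognormal(μ,σ) then ln T ~ Normal(μ,σ), so the p-quantile of ln T is μ + z_p·σ.
ln(3.18) = 1.157 and ln(29.5) = 3.384; z_{0.1} = -1.282, z_{0.9} = 1.282.
σ = (3.384 − 1.157)/(1.282 − (-1.282)) = 0.869.
μ = 1.157 − (-1.282)·0.869 = 2.271.
CV = √(exp(σ²)−1) = √(exp(0.7553)−1) = 1.062.

σ ≈ 0.869, CV ≈ 1.062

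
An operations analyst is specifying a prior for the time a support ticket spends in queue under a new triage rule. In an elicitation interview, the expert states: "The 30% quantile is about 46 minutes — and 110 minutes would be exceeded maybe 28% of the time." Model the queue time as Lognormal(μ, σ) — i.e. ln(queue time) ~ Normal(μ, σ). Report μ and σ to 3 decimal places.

μ ≈ 4.242, σ ≈ 0.787

If T ~ Lognormal(μ,σ) then ln T ~ Normal(μ,σ), so the p-quantile of ln T is μ + z_p·σ.
ln(46) = 3.829 and ln(110) = 4.7; z_{0.3} = -0.5244, z_{0.72} = 0.5828.
σ = (4.7 − 3.829)/(0.5828 − (-0.5244)) = 0.787.
μ = 3.829 − (-0.5244)·0.787 = 4.242.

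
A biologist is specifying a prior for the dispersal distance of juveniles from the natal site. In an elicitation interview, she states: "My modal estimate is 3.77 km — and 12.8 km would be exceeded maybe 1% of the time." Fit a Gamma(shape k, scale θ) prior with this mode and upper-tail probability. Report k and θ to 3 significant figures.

k ≈ 3.92, θ ≈ 1.29

Gamma(k,θ) with k>1 has mode (k−1)θ, so θ = 3.77/(k−1).
Need P(X < 12.8) = 0.99 with θ tied to k this way. Start at k = 2, θ = 3.77: P(X<12.8) ≈ 0.853.
Too low — raise k to concentrate. Iterating converges to k ≈ 3.92.
Then θ = 3.77/(3.92−1) ≈ 1.29.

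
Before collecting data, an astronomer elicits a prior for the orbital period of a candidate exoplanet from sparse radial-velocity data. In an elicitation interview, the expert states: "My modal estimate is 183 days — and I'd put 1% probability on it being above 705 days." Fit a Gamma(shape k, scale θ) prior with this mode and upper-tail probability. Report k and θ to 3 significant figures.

k ≈ 3.32, θ ≈ 78.8

Gamma(k,θ) with k>1 has mode (k−1)θ, so θ = 183/(k−1).
Need P(X < 705) = 0.99 with θ tied to k this way. Start at k = 2, θ = 183: P(X<705) ≈ 0.897.
Too low — raise k to concentrate. Iterating converges to k ≈ 3.32.
Then θ = 183/(3.32−1) ≈ 78.8.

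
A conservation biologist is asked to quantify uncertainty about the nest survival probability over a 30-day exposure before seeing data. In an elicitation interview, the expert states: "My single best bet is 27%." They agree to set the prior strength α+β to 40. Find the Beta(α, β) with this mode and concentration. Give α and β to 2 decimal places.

α = 11.26, β = 28.74

For α,β > 1 the Beta mode is (α−1)/(α+β−2). With α+β = 40, the mode is (α−1)/38.
Set (α−1)/38 = 0.27 → α = 1 + 0.27·38 = 11.26.
β = 40 − α = 28.74.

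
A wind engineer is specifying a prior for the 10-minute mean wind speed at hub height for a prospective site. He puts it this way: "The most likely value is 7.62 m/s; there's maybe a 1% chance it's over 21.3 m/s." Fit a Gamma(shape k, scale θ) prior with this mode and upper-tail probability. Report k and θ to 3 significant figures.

Gamma(k,θ) with k>1 has mode (k−1)θ, so θ = 7.62/(k−1).
Need P(X < 21.3) = 0.99 with θ tied to k this way. Start at k = 2, θ = 7.62: P(X<21.3) ≈ 0.768.
Too low — raise k to concentrate. Iterating converges to k ≈ 5.33.
Then θ = 7.62/(5.33−1) ≈ 1.76.

k ≈ 5.33, θ ≈ 1.76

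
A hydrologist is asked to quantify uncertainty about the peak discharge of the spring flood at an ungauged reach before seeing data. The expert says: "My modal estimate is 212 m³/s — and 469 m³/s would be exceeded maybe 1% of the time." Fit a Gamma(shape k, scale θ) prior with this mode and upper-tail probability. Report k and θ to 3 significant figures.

k ≈ 8.64, θ ≈ 27.8

Gamma(k,θ) with k>1 has mode (k−1)θ, so θ = 212/(k−1).
Need P(X < 469) = 0.99 with θ tied to k this way. Start at k = 2, θ = 212: P(X<469) ≈ 0.648.
Too low — raise k to concentrate. Iterating converges to k ≈ 8.64.
Then θ = 212/(8.64−1) ≈ 27.8.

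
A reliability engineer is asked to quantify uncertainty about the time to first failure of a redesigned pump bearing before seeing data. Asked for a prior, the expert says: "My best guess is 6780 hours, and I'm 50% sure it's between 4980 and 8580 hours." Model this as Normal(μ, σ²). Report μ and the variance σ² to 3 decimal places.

A symmetric 50% interval runs μ ± z·σ with z = 0.6745.
Half-width = 1800, so σ = 1800/0.6745 = 2668.6840 and σ² = 7121874.256.
μ is the stated best guess, 6780.000.

μ = 6780.000, σ² = 7121874.256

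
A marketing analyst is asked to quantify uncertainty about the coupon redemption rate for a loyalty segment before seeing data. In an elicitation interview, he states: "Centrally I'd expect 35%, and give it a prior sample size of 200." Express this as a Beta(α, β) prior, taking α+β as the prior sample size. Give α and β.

Under the effective-sample-size interpretation, Beta(α, β) has prior mean α/(α+β) and prior sample size α+β.
So α+β = 200 and α/(α+β) = 0.35, giving α = 0.35·200 = 70 and β = 200 − 70 = 130.

α = 70, β = 130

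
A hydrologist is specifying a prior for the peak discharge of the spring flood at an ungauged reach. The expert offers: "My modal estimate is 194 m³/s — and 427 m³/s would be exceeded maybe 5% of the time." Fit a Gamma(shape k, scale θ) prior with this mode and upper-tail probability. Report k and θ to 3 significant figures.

k ≈ 5.42, θ ≈ 43.9

Gamma(k,θ) with k>1 has mode (k−1)θ, so θ = 194/(k−1).
Need P(X < 427) = 0.95 with θ tied to k this way. Start at k = 2, θ = 194: P(X<427) ≈ 0.646.
Too low — raise k to concentrate. Iterating converges to k ≈ 5.42.
Then θ = 194/(5.42−1) ≈ 43.9.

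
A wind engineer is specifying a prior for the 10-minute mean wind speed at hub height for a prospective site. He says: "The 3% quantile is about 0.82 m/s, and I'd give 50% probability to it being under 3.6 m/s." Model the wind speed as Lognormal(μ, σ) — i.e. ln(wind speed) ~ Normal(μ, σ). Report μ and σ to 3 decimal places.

If T ~ Lognormal(μ,σ) then ln T ~ Normal(μ,σ), so the p-quantile of ln T is μ + z_p·σ.
ln(0.82) = -0.1985 and ln(3.6) = 1.281; z_{0.03} = -1.881, z_{0.5} = 0.
σ = (1.281 − -0.1985)/(0 − (-1.881)) = 0.787.
μ = -0.1985 − (-1.881)·0.787 = 1.281.

μ ≈ 1.281, σ ≈ 0.787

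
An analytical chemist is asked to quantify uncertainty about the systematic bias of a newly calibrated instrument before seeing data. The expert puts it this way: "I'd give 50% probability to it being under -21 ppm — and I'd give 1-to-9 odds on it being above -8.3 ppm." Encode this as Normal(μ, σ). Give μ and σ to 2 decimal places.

The p-quantile of Normal(μ,σ) is μ + z_p·σ, with z_{0.5} = 0 and z_{0.9} = 1.282.
Eliminate σ: μ = (z₂·x₁ − z₁·x₂)/(z₂ − z₁) = (1.282·-21 − (0)·-8.3)/1.282 = -21.00.
Then σ = (x₂ − x₁)/(z₂ − z₁) = (-8.3 − -21)/1.282 = 9.91.

μ = -21.00, σ = 9.91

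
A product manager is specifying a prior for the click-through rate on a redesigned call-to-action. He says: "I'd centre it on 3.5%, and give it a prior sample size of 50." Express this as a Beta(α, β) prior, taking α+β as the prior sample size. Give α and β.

Under the effective-sample-size interpretation, Beta(α, β) has prior mean α/(α+β) and prior sample size α+β.
So α+β = 50 and α/(α+β) = 0.035, giving α = 0.035·50 = 1.75 and β = 50 − 1.75 = 48.25.

α = 1.75, β = 48.25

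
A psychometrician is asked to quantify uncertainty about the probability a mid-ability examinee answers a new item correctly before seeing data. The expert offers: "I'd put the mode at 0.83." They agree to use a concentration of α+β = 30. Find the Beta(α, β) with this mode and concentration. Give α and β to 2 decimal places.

α = 24.24, β = 5.76

For α,β > 1 the Beta mode is (α−1)/(α+β−2). With α+β = 30, the mode is (α−1)/28.
Set (α−1)/28 = 0.83 → α = 1 + 0.83·28 = 24.24.
β = 30 − α = 5.76.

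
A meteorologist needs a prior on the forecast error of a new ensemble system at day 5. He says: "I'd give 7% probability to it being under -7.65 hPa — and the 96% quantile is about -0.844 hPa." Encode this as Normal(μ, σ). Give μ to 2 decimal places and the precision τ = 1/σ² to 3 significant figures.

μ = -4.54, τ = 0.225

The p-quantile of Normal(μ,σ) is μ + z_p·σ, with z_{0.07} = -1.476 and z_{0.96} = 1.751.
Eliminate σ: μ = (z₂·x₁ − z₁·x₂)/(z₂ − z₁) = (1.751·-7.65 − (-1.476)·-0.844)/3.226 = -4.54.
Then σ = (x₂ − x₁)/(z₂ − z₁) = (-0.844 − -7.65)/3.226 = 2.11.
Precision τ = 1/σ² = 1/2.109² = 0.225.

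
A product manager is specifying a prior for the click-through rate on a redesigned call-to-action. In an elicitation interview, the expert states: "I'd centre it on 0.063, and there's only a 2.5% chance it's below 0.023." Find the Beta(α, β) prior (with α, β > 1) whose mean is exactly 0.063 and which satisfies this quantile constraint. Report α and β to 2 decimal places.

With mean 0.063 fixed, write α = 0.063s, β = 0.937s where s = α+β.
Need P(θ < 0.023) = 0.025 under Beta(0.063s, 0.937s). Normal approximation: (q−m)/√(m(1−m)/s) ≈ z_{0.025} = -1.96, so s ≈ 0.063·0.937·(-1.96)²/(0.023−0.063)² = 141.7.
At s = 141.7: P(θ<0.023) ≈ 0.006. Adjusting to match 0.025 gives s ≈ 90.65.
So α = 0.063·90.65 ≈ 5.71, β = 0.937·90.65 ≈ 84.94.

α ≈ 5.71, β ≈ 84.94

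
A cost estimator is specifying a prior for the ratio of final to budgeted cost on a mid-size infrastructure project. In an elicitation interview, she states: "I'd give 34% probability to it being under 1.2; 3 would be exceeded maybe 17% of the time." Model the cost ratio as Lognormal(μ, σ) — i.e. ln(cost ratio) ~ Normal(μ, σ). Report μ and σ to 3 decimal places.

If T ~ Lognormal(μ,σ) then ln T ~ Normal(μ,σ), so the p-quantile of ln T is μ + z_p·σ.
ln(1.2) = 0.1823 and ln(3) = 1.099; z_{0.34} = -0.4125, z_{0.83} = 0.9542.
σ = (1.099 − 0.1823)/(0.9542 − (-0.4125)) = 0.670.
μ = 0.1823 − (-0.4125)·0.670 = 0.459.

μ ≈ 0.459, σ ≈ 0.670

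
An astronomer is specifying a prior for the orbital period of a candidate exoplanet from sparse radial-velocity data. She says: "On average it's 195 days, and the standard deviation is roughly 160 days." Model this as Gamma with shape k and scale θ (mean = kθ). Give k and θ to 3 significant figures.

For Gamma(k, scale θ): mean = kθ, variance = kθ², so CV = 1/√k.
CV = SD/mean = 160/195 = 0.8205, hence k = 1/CV² = 1.49.
Then θ = mean/k = 195/1.49 = 131.

k ≈ 1.49, θ ≈ 131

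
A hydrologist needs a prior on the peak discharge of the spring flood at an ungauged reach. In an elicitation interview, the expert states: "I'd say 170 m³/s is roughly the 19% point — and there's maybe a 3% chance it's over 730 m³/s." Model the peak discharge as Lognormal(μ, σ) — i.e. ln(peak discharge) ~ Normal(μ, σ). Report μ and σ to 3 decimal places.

μ ≈ 5.600, σ ≈ 0.528

If T ~ Lognormal(μ,σ) then ln T ~ Normal(μ,σ), so the p-quantile of ln T is μ + z_p·σ.
ln(170) = 5.136 and ln(730) = 6.593; z_{0.19} = -0.8779, z_{0.97} = 1.881.
σ = (6.593 − 5.136)/(1.881 − (-0.8779)) = 0.528.
μ = 5.136 − (-0.8779)·0.528 = 5.600.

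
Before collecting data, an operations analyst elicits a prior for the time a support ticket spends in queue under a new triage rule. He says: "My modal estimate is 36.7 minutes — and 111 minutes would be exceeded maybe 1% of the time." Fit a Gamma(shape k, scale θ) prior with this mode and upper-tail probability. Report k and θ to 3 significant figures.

Gamma(k,θ) with k>1 has mode (k−1)θ, so θ = 36.7/(k−1).
Need P(X < 111) = 0.99 with θ tied to k this way. Start at k = 2, θ = 36.7: P(X<111) ≈ 0.804.
Too low — raise k to concentrate. Iterating converges to k ≈ 4.67.
Then θ = 36.7/(4.67−1) ≈ 10.

k ≈ 4.67, θ ≈ 10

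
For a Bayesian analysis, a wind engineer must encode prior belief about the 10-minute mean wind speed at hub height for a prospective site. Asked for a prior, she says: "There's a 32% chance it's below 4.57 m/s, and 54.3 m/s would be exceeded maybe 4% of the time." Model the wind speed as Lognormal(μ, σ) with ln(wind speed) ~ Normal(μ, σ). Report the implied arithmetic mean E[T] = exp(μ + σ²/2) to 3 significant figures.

If T ~ Lognormal(μ,σ) then ln T ~ Normal(μ,σ), so the p-quantile of ln T is μ + z_p·σ.
ln(4.57) = 1.52 and ln(54.3) = 3.995; z_{0.32} = -0.4677, z_{0.96} = 1.751.
σ = (3.995 − 1.52)/(1.751 − (-0.4677)) = 1.116.
μ = 1.52 − (-0.4677)·1.116 = 2.041.
E[T] = exp(μ + σ²/2) = exp(2.041 + 0.6224) = 14.3 m/s.

E[T] ≈ 14.3 m/s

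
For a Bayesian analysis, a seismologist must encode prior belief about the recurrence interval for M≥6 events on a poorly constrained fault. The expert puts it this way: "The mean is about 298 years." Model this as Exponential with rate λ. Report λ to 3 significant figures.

λ ≈ 0.00336

Exponential mean = 1/λ, so λ = 1/298.0 = 0.00336.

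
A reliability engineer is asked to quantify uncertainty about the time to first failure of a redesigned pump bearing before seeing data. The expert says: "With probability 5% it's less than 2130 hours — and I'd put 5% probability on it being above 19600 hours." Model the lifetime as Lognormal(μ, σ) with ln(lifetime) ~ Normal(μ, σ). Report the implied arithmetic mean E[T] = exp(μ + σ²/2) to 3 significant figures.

E[T] ≈ 8110 hours

If T ~ Lognormal(μ,σ) then ln T ~ Normal(μ,σ), so the p-quantile of ln T is μ + z_p·σ.
ln(2130) = 7.664 and ln(19600) = 9.883; z_{0.05} = -1.645, z_{0.95} = 1.645.
σ = (9.883 − 7.664)/(1.645 − (-1.645)) = 0.675.
μ = 7.664 − (-1.645)·0.675 = 8.774.
E[T] = exp(μ + σ²/2) = exp(8.774 + 0.2276) = 8110 hours.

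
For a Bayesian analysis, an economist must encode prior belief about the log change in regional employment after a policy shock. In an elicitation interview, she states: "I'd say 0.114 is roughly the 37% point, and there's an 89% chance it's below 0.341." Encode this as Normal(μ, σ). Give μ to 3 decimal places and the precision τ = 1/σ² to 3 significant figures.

μ = 0.162, τ = 47.1

For Normal(μ,σ), the p-quantile is μ + z_p·σ. Here z_{0.37} = -0.3319, z_{0.89} = 1.227.
So 0.114 = μ − 0.3319σ and 0.341 = μ + 1.227σ.
Subtracting: σ = (0.341 − 0.114)/(1.227 − (-0.3319)) = 0.146.
Then μ = 0.114 − (-0.3319)·0.146 = 0.162.
Precision τ = 1/σ² = 1/0.1457² = 47.1.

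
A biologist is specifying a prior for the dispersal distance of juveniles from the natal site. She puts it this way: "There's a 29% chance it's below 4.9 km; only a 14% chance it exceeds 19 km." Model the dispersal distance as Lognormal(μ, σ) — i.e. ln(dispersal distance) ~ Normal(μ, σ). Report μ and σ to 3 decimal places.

μ ≈ 2.048, σ ≈ 0.830

If T ~ Lognormal(μ,σ) then ln T ~ Normal(μ,σ), so the p-quantile of ln T is μ + z_p·σ.
ln(4.9) = 1.589 and ln(19) = 2.944; z_{0.29} = -0.5534, z_{0.86} = 1.08.
σ = (2.944 − 1.589)/(1.08 − (-0.5534)) = 0.830.
μ = 1.589 − (-0.5534)·0.830 = 2.048.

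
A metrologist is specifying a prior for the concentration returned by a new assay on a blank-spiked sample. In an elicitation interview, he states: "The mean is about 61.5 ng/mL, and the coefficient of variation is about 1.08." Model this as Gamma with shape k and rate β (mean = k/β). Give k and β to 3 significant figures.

k ≈ 0.857, β ≈ 0.0139

For Gamma(k, rate β): mean = k/β, variance = k/β², so CV = 1/√k.
CV = 1.08, hence k = 1/CV² = 0.857.
Then β = k/mean = 0.857/61.5 = 0.0139.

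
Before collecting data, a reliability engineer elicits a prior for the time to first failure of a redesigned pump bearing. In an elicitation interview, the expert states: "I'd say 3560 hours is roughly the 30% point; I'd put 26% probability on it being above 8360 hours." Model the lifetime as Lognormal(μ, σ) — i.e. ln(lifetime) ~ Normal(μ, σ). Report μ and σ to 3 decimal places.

If T ~ Lognormal(μ,σ) then ln T ~ Normal(μ,σ), so the p-quantile of ln T is μ + z_p·σ.
ln(3560) = 8.178 and ln(8360) = 9.031; z_{0.3} = -0.5244, z_{0.74} = 0.6433.
σ = (9.031 − 8.178)/(0.6433 − (-0.5244)) = 0.731.
μ = 8.178 − (-0.5244)·0.731 = 8.561.

μ ≈ 8.561, σ ≈ 0.731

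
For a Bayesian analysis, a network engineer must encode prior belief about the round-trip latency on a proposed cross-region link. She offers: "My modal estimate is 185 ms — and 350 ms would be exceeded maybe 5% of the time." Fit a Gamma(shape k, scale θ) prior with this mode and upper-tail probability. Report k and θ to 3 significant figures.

Gamma(k,θ) with k>1 has mode (k−1)θ, so θ = 185/(k−1).
Need P(X < 350) = 0.95 with θ tied to k this way. Start at k = 2, θ = 185: P(X<350) ≈ 0.564.
Too low — raise k to concentrate. Iterating converges to k ≈ 7.84.
Then θ = 185/(7.84−1) ≈ 27.

k ≈ 7.84, θ ≈ 27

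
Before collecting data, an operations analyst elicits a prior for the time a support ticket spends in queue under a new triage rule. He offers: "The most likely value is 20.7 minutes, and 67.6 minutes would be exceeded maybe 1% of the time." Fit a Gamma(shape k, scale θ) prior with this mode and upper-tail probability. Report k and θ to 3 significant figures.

k ≈ 4.15, θ ≈ 6.58

Gamma(k,θ) with k>1 has mode (k−1)θ, so θ = 20.7/(k−1).
Need P(X < 67.6) = 0.99 with θ tied to k this way. Start at k = 2, θ = 20.7: P(X<67.6) ≈ 0.837.
Too low — raise k to concentrate. Iterating converges to k ≈ 4.15.
Then θ = 20.7/(4.15−1) ≈ 6.58.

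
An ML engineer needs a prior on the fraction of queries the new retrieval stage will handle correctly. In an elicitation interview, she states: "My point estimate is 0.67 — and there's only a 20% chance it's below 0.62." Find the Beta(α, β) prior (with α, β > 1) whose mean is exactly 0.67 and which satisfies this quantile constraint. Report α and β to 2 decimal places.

With mean 0.67 fixed, write α = 0.67s, β = 0.33s where s = α+β.
Need P(θ < 0.62) = 0.2 under Beta(0.67s, 0.33s). Normal approximation: (q−m)/√(m(1−m)/s) ≈ z_{0.2} = -0.842, so s ≈ 0.67·0.33·(-0.842)²/(0.62−0.67)² = 62.6.
At s = 62.6: P(θ<0.62) ≈ 0.198. Adjusting to match 0.2 gives s ≈ 61.30.
So α = 0.67·61.30 ≈ 41.07, β = 0.33·61.30 ≈ 20.23.

α ≈ 41.07, β ≈ 20.23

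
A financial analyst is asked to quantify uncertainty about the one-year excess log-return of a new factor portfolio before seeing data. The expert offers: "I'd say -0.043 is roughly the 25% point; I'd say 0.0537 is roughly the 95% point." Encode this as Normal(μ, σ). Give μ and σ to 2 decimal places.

μ = -0.01, σ = 0.04

For Normal(μ,σ), the p-quantile is μ + z_p·σ. Here z_{0.25} = -0.6745, z_{0.95} = 1.645.
So -0.043 = μ − 0.6745σ and 0.0537 = μ + 1.645σ.
Subtracting: σ = (0.0537 − -0.043)/(1.645 − (-0.6745)) = 0.04.
Then μ = -0.043 − (-0.6745)·0.04 = -0.01.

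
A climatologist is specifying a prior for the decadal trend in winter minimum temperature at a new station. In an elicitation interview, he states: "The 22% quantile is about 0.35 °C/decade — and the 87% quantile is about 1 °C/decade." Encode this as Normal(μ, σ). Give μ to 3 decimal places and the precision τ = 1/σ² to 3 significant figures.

μ = 0.614, τ = 8.53

For Normal(μ,σ), the p-quantile is μ + z_p·σ. Here z_{0.22} = -0.7722, z_{0.87} = 1.126.
So 0.35 = μ − 0.7722σ and 1 = μ + 1.126σ.
Subtracting: σ = (1 − 0.35)/(1.126 − (-0.7722)) = 0.342.
Then μ = 0.35 − (-0.7722)·0.342 = 0.614.
Precision τ = 1/σ² = 1/0.3424² = 8.53.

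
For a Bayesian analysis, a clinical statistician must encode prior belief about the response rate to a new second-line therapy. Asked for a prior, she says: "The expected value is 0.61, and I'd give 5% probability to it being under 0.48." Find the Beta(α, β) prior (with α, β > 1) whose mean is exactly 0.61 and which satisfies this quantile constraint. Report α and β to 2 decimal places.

α ≈ 23.87, β ≈ 15.26

With mean 0.61 fixed, write α = 0.61s, β = 0.39s where s = α+β.
Need P(θ < 0.48) = 0.05 under Beta(0.61s, 0.39s). Normal approximation: (q−m)/√(m(1−m)/s) ≈ z_{0.05} = -1.64, so s ≈ 0.61·0.39·(-1.64)²/(0.48−0.61)² = 38.1.
At s = 38.1: P(θ<0.48) ≈ 0.052. Adjusting to match 0.05 gives s ≈ 39.13.
So α = 0.61·39.13 ≈ 23.87, β = 0.39·39.13 ≈ 15.26.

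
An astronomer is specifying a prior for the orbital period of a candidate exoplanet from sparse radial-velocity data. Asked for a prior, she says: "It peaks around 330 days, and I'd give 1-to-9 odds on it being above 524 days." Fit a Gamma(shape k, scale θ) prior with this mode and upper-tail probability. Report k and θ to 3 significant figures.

k ≈ 9.78, θ ≈ 37.6

Gamma(k,θ) with k>1 has mode (k−1)θ, so θ = 330/(k−1).
Need P(X < 524) = 0.9 with θ tied to k this way. Start at k = 2, θ = 330: P(X<524) ≈ 0.471.
Too low — raise k to concentrate. Iterating converges to k ≈ 9.78.
Then θ = 330/(9.78−1) ≈ 37.6.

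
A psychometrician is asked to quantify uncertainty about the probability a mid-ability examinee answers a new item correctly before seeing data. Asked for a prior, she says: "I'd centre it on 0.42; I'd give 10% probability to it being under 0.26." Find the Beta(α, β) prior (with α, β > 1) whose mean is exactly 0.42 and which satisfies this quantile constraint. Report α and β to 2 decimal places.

With mean 0.42 fixed, write α = 0.42s, β = 0.58s where s = α+β.
Need P(θ < 0.26) = 0.1 under Beta(0.42s, 0.58s). Normal approximation: (q−m)/√(m(1−m)/s) ≈ z_{0.1} = -1.28, so s ≈ 0.42·0.58·(-1.28)²/(0.26−0.42)² = 15.6.
At s = 15.6: P(θ<0.26) ≈ 0.093. Adjusting to match 0.1 gives s ≈ 14.76.
So α = 0.42·14.76 ≈ 6.20, β = 0.58·14.76 ≈ 8.56.

α ≈ 6.20, β ≈ 8.56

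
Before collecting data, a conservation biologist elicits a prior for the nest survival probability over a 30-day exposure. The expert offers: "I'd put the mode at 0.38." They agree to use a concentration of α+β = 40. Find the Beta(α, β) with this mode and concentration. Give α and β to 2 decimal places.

For α,β > 1 the Beta mode is (α−1)/(α+β−2). With α+β = 40, the mode is (α−1)/38.
Set (α−1)/38 = 0.38 → α = 1 + 0.38·38 = 15.44.
β = 40 − α = 24.56.

α = 15.44, β = 24.56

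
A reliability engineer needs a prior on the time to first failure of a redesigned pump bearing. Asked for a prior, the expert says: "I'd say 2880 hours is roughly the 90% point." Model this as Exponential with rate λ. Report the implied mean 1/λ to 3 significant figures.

P(T < 2880.0) = 1 − e^(−λ·2880.0) = 0.9, so λ = −ln(1−0.9)/2880.0 = −ln(0.1)/2880.0 = 0.0008.
Mean = 1/λ = 1250 hours.

mean ≈ 1250 hours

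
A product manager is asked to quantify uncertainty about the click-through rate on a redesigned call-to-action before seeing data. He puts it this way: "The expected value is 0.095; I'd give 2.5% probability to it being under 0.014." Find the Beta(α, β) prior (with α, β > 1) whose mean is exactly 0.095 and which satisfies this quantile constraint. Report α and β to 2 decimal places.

α ≈ 2.18, β ≈ 20.78

With mean 0.095 fixed, write α = 0.095s, β = 0.905s where s = α+β.
Need P(θ < 0.014) = 0.025 under Beta(0.095s, 0.905s). Normal approximation: (q−m)/√(m(1−m)/s) ≈ z_{0.025} = -1.96, so s ≈ 0.095·0.905·(-1.96)²/(0.014−0.095)² = 50.3.
At s = 50.3: P(θ<0.014) ≈ 0.001. Adjusting to match 0.025 gives s ≈ 22.96.
So α = 0.095·22.96 ≈ 2.18, β = 0.905·22.96 ≈ 20.78.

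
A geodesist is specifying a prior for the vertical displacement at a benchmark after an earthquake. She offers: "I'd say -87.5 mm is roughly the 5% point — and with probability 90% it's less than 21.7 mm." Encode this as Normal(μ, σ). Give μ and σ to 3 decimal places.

μ = -26.122, σ = 37.315

For Normal(μ,σ), the p-quantile is μ + z_p·σ. Here z_{0.05} = -1.645, z_{0.9} = 1.282.
So -87.5 = μ − 1.645σ and 21.7 = μ + 1.282σ.
Subtracting: σ = (21.7 − -87.5)/(1.282 − (-1.645)) = 37.315.
Then μ = -87.5 − (-1.645)·37.315 = -26.122.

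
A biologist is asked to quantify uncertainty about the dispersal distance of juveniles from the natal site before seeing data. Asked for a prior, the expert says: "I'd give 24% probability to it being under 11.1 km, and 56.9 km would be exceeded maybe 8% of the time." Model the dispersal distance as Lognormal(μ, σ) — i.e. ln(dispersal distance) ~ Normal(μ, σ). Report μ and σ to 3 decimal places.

μ ≈ 2.954, σ ≈ 0.774

If T ~ Lognormal(μ,σ) then ln T ~ Normal(μ,σ), so the p-quantile of ln T is μ + z_p·σ.
ln(11.1) = 2.407 and ln(56.9) = 4.041; z_{0.24} = -0.7063, z_{0.92} = 1.405.
σ = (4.041 − 2.407)/(1.405 − (-0.7063)) = 0.774.
μ = 2.407 − (-0.7063)·0.774 = 2.954.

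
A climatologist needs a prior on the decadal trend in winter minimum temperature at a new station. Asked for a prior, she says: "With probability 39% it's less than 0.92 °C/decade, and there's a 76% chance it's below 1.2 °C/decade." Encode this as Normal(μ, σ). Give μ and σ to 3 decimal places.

The p-quantile of Normal(μ,σ) is μ + z_p·σ, with z_{0.39} = -0.2793 and z_{0.76} = 0.7063.
Eliminate σ: μ = (z₂·x₁ − z₁·x₂)/(z₂ − z₁) = (0.7063·0.92 − (-0.2793)·1.2)/0.9856 = 0.999.
Then σ = (x₂ − x₁)/(z₂ − z₁) = (1.2 − 0.92)/0.9856 = 0.284.

μ = 0.999, σ = 0.284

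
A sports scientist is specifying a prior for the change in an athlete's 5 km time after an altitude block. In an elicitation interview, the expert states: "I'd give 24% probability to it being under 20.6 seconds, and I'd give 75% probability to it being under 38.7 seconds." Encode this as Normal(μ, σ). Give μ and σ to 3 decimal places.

For Normal(μ,σ), the p-quantile is μ + z_p·σ. Here z_{0.24} = -0.7063, z_{0.75} = 0.6745.
So 20.6 = μ − 0.7063σ and 38.7 = μ + 0.6745σ.
Subtracting: σ = (38.7 − 20.6)/(0.6745 − (-0.7063)) = 13.108.
Then μ = 20.6 − (-0.7063)·13.108 = 29.859.

μ = 29.859, σ = 13.108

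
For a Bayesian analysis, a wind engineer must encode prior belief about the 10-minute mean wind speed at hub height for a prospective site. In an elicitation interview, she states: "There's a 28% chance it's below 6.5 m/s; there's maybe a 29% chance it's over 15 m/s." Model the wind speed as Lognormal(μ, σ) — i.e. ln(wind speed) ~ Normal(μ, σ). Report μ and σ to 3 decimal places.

If T ~ Lognormal(μ,σ) then ln T ~ Normal(μ,σ), so the p-quantile of ln T is μ + z_p·σ.
ln(6.5) = 1.872 and ln(15) = 2.708; z_{0.28} = -0.5828, z_{0.71} = 0.5534.
σ = (2.708 − 1.872)/(0.5534 − (-0.5828)) = 0.736.
μ = 1.872 − (-0.5828)·0.736 = 2.301.

μ ≈ 2.301, σ ≈ 0.736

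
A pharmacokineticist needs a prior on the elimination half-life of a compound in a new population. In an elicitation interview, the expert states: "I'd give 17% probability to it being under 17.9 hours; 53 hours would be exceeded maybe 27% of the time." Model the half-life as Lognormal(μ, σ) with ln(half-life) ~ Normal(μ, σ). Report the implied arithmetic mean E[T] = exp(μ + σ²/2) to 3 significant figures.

If T ~ Lognormal(μ,σ) then ln T ~ Normal(μ,σ), so the p-quantile of ln T is μ + z_p·σ.
ln(17.9) = 2.885 and ln(53) = 3.97; z_{0.17} = -0.9542, z_{0.73} = 0.6128.
σ = (3.97 − 2.885)/(0.6128 − (-0.9542)) = 0.693.
μ = 2.885 − (-0.9542)·0.693 = 3.546.
E[T] = exp(μ + σ²/2) = exp(3.546 + 0.2399) = 44.1 hours.

E[T] ≈ 44.1 hours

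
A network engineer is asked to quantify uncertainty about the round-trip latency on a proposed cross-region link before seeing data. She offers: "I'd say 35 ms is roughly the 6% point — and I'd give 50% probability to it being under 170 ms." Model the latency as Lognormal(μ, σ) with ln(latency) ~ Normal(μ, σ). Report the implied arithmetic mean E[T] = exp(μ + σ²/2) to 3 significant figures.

If T ~ Lognormal(μ,σ) then ln T ~ Normal(μ,σ), so the p-quantile of ln T is μ + z_p·σ.
ln(35) = 3.555 and ln(170) = 5.136; z_{0.06} = -1.555, z_{0.5} = 0.
σ = (5.136 − 3.555)/(0 − (-1.555)) = 1.017.
μ = 3.555 − (-1.555)·1.017 = 5.136.
E[T] = exp(μ + σ²/2) = exp(5.136 + 0.5167) = 285 ms.

E[T] ≈ 285 ms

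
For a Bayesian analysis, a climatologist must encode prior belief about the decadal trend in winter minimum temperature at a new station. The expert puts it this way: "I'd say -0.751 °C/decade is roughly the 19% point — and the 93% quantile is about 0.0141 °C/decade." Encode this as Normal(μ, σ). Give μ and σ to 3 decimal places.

μ = -0.466, σ = 0.325

The p-quantile of Normal(μ,σ) is μ + z_p·σ, with z_{0.19} = -0.8779 and z_{0.93} = 1.476.
Eliminate σ: μ = (z₂·x₁ − z₁·x₂)/(z₂ − z₁) = (1.476·-0.751 − (-0.8779)·0.0141)/2.354 = -0.466.
Then σ = (x₂ − x₁)/(z₂ − z₁) = (0.0141 − -0.751)/2.354 = 0.325.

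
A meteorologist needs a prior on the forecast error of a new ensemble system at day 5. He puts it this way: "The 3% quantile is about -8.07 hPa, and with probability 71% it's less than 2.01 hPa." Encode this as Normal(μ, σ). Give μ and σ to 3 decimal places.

For Normal(μ,σ), the p-quantile is μ + z_p·σ. Here z_{0.03} = -1.881, z_{0.71} = 0.5534.
So -8.07 = μ − 1.881σ and 2.01 = μ + 0.5534σ.
Subtracting: σ = (2.01 − -8.07)/(0.5534 − (-1.881)) = 4.141.
Then μ = -8.07 − (-1.881)·4.141 = -0.282.

μ = -0.282, σ = 4.141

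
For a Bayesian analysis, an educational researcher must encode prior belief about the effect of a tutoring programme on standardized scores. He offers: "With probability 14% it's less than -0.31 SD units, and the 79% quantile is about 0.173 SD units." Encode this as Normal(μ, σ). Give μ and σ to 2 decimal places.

For Normal(μ,σ), the p-quantile is μ + z_p·σ. Here z_{0.14} = -1.08, z_{0.79} = 0.8064.
So -0.31 = μ − 1.08σ and 0.173 = μ + 0.8064σ.
Subtracting: σ = (0.173 − -0.31)/(0.8064 − (-1.08)) = 0.26.
Then μ = -0.31 − (-1.08)·0.26 = -0.03.

μ = -0.03, σ = 0.26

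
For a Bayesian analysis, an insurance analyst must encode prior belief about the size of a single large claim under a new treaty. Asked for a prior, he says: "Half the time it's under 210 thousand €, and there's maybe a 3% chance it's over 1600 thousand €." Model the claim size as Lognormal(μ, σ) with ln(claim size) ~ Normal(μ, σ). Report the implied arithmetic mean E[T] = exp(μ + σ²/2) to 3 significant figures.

E[T] ≈ 376 thousand €

If T ~ Lognormal(μ,σ) then ln T ~ Normal(μ,σ), so the p-quantile of ln T is μ + z_p·σ.
ln(210) = 5.347 and ln(1600) = 7.378; z_{0.5} = 0, z_{0.97} = 1.881.
σ = (7.378 − 5.347)/(1.881 − (0)) = 1.080.
μ = 5.347 − (0)·1.080 = 5.347.
E[T] = exp(μ + σ²/2) = exp(5.347 + 0.5829) = 376 thousand €.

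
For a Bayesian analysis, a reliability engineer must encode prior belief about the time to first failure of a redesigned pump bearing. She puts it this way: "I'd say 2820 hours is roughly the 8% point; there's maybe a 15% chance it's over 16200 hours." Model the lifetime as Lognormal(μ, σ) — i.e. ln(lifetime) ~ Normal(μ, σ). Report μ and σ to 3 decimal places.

μ ≈ 8.951, σ ≈ 0.716

If T ~ Lognormal(μ,σ) then ln T ~ Normal(μ,σ), so the p-quantile of ln T is μ + z_p·σ.
ln(2820) = 7.944 and ln(16200) = 9.693; z_{0.08} = -1.405, z_{0.85} = 1.036.
σ = (9.693 − 7.944)/(1.036 − (-1.405)) = 0.716.
μ = 7.944 − (-1.405)·0.716 = 8.951.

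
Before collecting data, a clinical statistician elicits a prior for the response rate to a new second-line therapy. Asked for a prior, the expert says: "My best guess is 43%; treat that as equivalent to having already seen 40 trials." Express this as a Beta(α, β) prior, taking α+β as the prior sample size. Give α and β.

α = 17.2, β = 22.8

Under the effective-sample-size interpretation, Beta(α, β) has prior mean α/(α+β) and prior sample size α+β.
So α+β = 40 and α/(α+β) = 0.43, giving α = 0.43·40 = 17.2 and β = 40 − 17.2 = 22.8.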